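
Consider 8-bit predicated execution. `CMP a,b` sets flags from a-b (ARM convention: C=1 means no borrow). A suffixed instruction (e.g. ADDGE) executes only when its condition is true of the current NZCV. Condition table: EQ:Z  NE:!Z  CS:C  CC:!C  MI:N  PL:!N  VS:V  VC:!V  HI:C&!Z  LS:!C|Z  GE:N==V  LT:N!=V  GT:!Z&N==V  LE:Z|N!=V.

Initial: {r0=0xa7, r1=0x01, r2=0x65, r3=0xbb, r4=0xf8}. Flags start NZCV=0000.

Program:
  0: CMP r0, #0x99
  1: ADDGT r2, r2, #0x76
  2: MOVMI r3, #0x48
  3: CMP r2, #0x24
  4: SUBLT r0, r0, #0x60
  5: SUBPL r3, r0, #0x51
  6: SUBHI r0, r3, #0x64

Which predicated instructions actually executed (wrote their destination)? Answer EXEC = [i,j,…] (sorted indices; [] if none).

0: ✓ CMP  NZCV=0010
1: ✓ ADDGT  r2←0xdb
2: · MOVMI
3: ✓ CMP  NZCV=1010
4: ✓ SUBLT  r0←0x47
5: · SUBPL
6: ✓ SUBHI  r0←0x57

EXEC = [1,4,6]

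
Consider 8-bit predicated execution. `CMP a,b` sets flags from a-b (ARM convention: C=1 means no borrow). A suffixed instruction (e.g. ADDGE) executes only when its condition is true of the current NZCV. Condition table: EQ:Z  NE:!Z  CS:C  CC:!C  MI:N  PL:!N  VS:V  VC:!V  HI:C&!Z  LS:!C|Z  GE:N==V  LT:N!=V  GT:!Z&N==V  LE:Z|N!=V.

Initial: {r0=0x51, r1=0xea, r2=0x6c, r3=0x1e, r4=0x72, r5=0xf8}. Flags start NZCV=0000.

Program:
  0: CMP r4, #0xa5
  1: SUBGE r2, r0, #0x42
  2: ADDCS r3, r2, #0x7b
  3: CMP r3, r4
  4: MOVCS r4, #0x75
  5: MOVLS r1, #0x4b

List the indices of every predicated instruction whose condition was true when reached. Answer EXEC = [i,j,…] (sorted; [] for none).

EXEC = [1,5]

0: ✓ CMP  NZCV=1001
1: ✓ SUBGE  r2←0x0f
2: · ADDCS
3: ✓ CMP  NZCV=1000
4: · MOVCS
5: ✓ MOVLS  r1←0x4b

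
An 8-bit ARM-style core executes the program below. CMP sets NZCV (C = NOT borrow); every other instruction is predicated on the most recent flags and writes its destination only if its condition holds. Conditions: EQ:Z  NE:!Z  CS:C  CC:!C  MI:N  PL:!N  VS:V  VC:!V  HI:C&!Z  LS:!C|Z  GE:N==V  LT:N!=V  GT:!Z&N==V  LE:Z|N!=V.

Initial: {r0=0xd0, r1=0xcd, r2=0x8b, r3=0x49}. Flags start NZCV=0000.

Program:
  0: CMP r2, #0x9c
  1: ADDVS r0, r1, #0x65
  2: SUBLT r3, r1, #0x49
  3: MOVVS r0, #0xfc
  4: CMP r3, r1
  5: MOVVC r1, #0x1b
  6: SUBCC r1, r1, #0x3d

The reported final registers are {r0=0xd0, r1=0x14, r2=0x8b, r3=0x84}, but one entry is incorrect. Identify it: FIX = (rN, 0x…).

0: ✓ CMP  NZCV=1000
1: · ADDVS
2: ✓ SUBLT  r3←0x84
3: · MOVVS
4: ✓ CMP  NZCV=1000
5: ✓ MOVVC  r1←0x1b
6: ✓ SUBCC  r1←0xde

FIX = (r1, 0xde)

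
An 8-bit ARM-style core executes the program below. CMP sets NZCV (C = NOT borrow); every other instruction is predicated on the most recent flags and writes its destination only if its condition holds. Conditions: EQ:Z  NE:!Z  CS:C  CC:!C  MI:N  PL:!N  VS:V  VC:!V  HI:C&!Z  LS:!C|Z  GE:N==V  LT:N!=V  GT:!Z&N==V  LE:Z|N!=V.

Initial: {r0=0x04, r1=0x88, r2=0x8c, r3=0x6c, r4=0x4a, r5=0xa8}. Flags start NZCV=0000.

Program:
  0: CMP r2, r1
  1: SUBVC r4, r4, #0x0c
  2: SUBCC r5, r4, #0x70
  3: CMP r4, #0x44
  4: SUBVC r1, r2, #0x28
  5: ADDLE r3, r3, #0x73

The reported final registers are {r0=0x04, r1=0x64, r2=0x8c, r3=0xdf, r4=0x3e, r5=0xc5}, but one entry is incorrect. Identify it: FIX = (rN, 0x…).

[0] flags=0010 → (cmp)
[1] flags=0010 VC?T → r4=0x3e
[2] flags=0010 CC?F → skip
[3] flags=1000 → (cmp)
[4] flags=1000 VC?T → r1=0x64
[5] flags=1000 LE?T → r3=0xdf

FIX = (r5, 0xa8)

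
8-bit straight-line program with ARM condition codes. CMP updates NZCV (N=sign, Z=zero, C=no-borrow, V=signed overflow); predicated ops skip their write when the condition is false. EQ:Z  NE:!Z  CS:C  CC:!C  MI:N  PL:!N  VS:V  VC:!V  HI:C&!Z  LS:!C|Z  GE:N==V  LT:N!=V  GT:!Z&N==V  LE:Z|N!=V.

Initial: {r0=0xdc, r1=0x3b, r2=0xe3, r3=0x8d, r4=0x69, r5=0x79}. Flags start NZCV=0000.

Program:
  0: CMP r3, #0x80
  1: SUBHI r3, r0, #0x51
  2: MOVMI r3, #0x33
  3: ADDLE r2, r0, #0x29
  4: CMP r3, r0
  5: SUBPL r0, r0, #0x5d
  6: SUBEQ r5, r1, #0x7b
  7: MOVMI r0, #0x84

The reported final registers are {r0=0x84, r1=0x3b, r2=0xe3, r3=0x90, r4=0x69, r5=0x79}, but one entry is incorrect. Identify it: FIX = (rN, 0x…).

0: ✓ CMP  NZCV=0010
1: ✓ SUBHI  r3←0x8b
2: · MOVMI
3: · ADDLE
4: ✓ CMP  NZCV=1000
5: · SUBPL
6: · SUBEQ
7: ✓ MOVMI  r0←0x84

FIX = (r3, 0x8b)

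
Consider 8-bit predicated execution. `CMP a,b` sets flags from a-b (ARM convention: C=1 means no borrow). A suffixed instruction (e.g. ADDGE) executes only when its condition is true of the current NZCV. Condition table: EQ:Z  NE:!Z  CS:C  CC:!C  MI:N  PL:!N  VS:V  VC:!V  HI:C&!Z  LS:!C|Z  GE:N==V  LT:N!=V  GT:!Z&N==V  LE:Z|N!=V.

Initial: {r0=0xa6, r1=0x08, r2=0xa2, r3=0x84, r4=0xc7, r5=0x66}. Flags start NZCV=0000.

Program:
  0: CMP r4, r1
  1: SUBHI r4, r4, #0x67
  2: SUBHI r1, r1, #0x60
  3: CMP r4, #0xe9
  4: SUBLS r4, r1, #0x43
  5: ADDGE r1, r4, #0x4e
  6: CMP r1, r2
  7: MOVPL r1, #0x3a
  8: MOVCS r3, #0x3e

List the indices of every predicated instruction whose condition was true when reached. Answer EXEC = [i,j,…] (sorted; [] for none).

EXEC = [1,2,4,5,7,8]

0: ✓ CMP  NZCV=1010
1: ✓ SUBHI  r4←0x60
2: ✓ SUBHI  r1←0xa8
3: ✓ CMP  NZCV=0000
4: ✓ SUBLS  r4←0x65
5: ✓ ADDGE  r1←0xb3
6: ✓ CMP  NZCV=0010
7: ✓ MOVPL  r1←0x3a
8: ✓ MOVCS  r3←0x3e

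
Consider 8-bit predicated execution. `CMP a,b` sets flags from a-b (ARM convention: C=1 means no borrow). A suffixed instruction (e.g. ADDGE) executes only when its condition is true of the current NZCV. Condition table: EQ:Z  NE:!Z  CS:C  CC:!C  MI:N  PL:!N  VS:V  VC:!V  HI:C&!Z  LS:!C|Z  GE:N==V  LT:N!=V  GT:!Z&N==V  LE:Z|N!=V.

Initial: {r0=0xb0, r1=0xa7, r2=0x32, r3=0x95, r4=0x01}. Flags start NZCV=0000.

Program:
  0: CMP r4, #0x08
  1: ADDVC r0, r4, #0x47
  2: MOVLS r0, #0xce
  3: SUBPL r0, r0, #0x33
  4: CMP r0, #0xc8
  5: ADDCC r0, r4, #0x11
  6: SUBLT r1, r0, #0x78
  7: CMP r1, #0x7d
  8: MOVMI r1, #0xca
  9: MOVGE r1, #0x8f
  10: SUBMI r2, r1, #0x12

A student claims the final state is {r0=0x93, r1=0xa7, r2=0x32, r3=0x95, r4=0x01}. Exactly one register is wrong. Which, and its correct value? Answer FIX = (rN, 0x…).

FIX = (r0, 0xce)

[0] flags=1000 → (cmp)
[1] flags=1000 VC?T → r0=0x48
[2] flags=1000 LS?T → r0=0xce
[3] flags=1000 PL?F → skip
[4] flags=0010 → (cmp)
[5] flags=0010 CC?F → skip
[6] flags=0010 LT?F → skip
[7] flags=0011 → (cmp)
[8] flags=0011 MI?F → skip
[9] flags=0011 GE?F → skip
[10] flags=0011 MI?F → skip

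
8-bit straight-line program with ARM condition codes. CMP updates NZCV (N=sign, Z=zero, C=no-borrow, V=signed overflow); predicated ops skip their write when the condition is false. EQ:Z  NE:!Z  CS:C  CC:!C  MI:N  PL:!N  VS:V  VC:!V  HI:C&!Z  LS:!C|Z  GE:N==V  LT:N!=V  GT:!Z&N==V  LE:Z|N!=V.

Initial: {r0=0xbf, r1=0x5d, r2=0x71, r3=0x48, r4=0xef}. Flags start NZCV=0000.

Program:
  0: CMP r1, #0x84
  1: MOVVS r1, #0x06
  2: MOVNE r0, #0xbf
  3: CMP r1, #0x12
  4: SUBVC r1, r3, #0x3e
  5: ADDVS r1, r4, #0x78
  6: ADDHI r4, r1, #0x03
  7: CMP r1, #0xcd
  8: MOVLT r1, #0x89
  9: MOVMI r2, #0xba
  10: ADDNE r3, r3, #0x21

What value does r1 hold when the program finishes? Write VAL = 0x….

[0] flags=1001 → (cmp)
[1] flags=1001 VS?T → r1=0x06
[2] flags=1001 NE?T → r0=0xbf
[3] flags=1000 → (cmp)
[4] flags=1000 VC?T → r1=0x0a
[5] flags=1000 VS?F → skip
[6] flags=1000 HI?F → skip
[7] flags=0000 → (cmp)
[8] flags=0000 LT?F → skip
[9] flags=0000 MI?F → skip
[10] flags=0000 NE?T → r3=0x69

VAL = 0x0a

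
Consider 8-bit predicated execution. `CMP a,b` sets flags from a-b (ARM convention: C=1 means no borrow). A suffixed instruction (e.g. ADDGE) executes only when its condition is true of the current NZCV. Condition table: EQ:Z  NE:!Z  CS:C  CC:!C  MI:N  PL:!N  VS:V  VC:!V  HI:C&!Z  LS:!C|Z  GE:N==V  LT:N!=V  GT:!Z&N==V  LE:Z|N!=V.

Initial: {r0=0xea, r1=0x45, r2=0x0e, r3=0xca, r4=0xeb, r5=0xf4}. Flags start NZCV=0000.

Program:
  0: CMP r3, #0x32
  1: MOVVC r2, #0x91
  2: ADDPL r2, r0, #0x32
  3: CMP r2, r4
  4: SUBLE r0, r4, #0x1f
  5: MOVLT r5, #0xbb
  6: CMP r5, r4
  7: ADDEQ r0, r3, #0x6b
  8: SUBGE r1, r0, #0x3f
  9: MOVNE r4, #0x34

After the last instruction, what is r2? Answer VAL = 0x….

VAL = 0x91

0: ✓ CMP  NZCV=1010
1: ✓ MOVVC  r2←0x91
2: · ADDPL
3: ✓ CMP  NZCV=1000
4: ✓ SUBLE  r0←0xcc
5: ✓ MOVLT  r5←0xbb
6: ✓ CMP  NZCV=1000
7: · ADDEQ
8: · SUBGE
9: ✓ MOVNE  r4←0x34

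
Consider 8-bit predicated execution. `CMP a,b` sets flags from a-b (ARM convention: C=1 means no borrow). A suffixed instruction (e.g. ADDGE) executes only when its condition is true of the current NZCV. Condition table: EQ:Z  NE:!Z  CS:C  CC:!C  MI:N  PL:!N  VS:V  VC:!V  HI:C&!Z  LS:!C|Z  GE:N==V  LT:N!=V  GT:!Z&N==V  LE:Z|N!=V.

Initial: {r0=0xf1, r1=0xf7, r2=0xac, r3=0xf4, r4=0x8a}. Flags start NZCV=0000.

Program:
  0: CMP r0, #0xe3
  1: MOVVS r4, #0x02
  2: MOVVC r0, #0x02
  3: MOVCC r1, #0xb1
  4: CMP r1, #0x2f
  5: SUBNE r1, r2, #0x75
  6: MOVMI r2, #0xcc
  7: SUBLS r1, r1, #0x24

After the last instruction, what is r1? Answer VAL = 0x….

VAL = 0x37

[0] flags=0010 → (cmp)
[1] flags=0010 VS?F → skip
[2] flags=0010 VC?T → r0=0x02
[3] flags=0010 CC?F → skip
[4] flags=1010 → (cmp)
[5] flags=1010 NE?T → r1=0x37
[6] flags=1010 MI?T → r2=0xcc
[7] flags=1010 LS?F → skip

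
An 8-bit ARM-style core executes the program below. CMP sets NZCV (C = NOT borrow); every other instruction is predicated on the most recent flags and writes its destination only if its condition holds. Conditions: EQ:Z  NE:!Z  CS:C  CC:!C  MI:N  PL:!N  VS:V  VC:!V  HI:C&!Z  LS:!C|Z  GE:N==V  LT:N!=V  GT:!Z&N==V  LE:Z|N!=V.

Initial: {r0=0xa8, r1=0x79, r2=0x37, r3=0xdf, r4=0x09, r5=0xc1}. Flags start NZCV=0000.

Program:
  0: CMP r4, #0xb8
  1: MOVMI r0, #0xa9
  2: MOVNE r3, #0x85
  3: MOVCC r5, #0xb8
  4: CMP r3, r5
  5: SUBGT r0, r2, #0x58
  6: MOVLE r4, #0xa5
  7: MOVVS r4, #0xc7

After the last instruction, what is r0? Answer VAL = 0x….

0: ✓ CMP  NZCV=0000
1: · MOVMI
2: ✓ MOVNE  r3←0x85
3: ✓ MOVCC  r5←0xb8
4: ✓ CMP  NZCV=1000
5: · SUBGT
6: ✓ MOVLE  r4←0xa5
7: · MOVVS

VAL = 0xa8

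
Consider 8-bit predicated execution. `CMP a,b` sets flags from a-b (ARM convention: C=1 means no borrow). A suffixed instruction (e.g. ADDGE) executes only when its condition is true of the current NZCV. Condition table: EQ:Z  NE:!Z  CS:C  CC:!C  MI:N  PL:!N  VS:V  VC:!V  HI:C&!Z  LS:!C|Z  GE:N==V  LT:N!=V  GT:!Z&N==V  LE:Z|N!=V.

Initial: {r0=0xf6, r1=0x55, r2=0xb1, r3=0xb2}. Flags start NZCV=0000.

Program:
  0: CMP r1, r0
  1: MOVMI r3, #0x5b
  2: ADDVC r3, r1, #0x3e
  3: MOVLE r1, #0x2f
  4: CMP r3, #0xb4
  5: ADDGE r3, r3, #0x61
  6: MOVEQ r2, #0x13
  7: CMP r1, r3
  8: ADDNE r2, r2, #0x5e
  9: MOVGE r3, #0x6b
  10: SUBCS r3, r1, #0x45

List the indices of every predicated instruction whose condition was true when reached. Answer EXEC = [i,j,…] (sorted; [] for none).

EXEC = [2,8,9]

[0] flags=0000 → (cmp)
[1] flags=0000 MI?F → skip
[2] flags=0000 VC?T → r3=0x93
[3] flags=0000 LE?F → skip
[4] flags=1000 → (cmp)
[5] flags=1000 GE?F → skip
[6] flags=1000 EQ?F → skip
[7] flags=1001 → (cmp)
[8] flags=1001 NE?T → r2=0x0f
[9] flags=1001 GE?T → r3=0x6b
[10] flags=1001 CS?F → skip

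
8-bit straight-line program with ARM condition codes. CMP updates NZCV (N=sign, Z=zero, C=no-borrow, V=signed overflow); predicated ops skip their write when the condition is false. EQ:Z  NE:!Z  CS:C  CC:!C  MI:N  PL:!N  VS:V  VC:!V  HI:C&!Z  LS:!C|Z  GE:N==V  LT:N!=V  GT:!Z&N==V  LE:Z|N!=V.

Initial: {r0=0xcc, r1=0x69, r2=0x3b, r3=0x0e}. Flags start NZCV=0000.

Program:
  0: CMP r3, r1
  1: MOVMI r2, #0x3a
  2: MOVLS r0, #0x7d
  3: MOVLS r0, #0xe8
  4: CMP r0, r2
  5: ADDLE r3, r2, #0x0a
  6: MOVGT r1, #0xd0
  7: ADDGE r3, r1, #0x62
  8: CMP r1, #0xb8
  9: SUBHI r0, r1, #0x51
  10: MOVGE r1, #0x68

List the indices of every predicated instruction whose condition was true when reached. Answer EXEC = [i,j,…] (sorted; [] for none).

EXEC = [1,2,3,5,10]

0: ✓ CMP  NZCV=1000
1: ✓ MOVMI  r2←0x3a
2: ✓ MOVLS  r0←0x7d
3: ✓ MOVLS  r0←0xe8
4: ✓ CMP  NZCV=1010
5: ✓ ADDLE  r3←0x44
6: · MOVGT
7: · ADDGE
8: ✓ CMP  NZCV=1001
9: · SUBHI
10: ✓ MOVGE  r1←0x68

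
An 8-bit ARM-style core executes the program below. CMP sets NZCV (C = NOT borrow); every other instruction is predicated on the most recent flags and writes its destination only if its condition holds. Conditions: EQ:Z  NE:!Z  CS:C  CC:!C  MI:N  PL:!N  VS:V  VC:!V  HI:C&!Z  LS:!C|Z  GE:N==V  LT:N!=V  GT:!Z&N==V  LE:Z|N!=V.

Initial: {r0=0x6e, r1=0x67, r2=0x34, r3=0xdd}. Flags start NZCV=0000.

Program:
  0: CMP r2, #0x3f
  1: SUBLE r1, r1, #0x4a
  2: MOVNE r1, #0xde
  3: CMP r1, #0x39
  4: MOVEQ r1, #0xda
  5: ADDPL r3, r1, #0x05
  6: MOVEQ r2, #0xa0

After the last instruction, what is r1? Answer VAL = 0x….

VAL = 0xde

0: ✓ CMP  NZCV=1000
1: ✓ SUBLE  r1←0x1d
2: ✓ MOVNE  r1←0xde
3: ✓ CMP  NZCV=1010
4: · MOVEQ
5: · ADDPL
6: · MOVEQ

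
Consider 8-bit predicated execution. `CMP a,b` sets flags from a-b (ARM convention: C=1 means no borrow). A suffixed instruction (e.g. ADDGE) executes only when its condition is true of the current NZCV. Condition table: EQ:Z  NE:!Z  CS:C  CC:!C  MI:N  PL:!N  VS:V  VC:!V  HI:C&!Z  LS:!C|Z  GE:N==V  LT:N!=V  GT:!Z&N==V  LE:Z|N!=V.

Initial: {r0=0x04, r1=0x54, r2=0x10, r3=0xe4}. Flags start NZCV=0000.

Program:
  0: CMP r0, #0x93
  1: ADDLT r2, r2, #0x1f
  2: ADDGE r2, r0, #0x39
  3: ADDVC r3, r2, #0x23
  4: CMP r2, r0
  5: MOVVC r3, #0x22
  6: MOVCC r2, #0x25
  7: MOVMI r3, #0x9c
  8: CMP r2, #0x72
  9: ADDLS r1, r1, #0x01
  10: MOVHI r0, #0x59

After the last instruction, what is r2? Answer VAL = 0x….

VAL = 0x3d

[0] flags=0000 → (cmp)
[1] flags=0000 LT?F → skip
[2] flags=0000 GE?T → r2=0x3d
[3] flags=0000 VC?T → r3=0x60
[4] flags=0010 → (cmp)
[5] flags=0010 VC?T → r3=0x22
[6] flags=0010 CC?F → skip
[7] flags=0010 MI?F → skip
[8] flags=1000 → (cmp)
[9] flags=1000 LS?T → r1=0x55
[10] flags=1000 HI?F → skip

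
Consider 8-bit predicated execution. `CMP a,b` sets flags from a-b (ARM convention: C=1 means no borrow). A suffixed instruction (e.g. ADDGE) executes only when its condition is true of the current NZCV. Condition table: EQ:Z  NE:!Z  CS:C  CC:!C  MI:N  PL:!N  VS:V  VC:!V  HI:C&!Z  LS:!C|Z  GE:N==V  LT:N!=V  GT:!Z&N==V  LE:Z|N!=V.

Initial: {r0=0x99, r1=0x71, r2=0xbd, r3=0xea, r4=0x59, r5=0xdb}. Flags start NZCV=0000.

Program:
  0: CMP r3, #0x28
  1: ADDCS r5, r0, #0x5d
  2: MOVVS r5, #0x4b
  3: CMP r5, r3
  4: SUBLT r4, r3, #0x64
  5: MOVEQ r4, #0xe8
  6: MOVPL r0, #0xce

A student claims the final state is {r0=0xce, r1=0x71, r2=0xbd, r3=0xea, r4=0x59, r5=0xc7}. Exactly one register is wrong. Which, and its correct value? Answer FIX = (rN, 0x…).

[0] flags=1010 → (cmp)
[1] flags=1010 CS?T → r5=0xf6
[2] flags=1010 VS?F → skip
[3] flags=0010 → (cmp)
[4] flags=0010 LT?F → skip
[5] flags=0010 EQ?F → skip
[6] flags=0010 PL?T → r0=0xce

FIX = (r5, 0xf6)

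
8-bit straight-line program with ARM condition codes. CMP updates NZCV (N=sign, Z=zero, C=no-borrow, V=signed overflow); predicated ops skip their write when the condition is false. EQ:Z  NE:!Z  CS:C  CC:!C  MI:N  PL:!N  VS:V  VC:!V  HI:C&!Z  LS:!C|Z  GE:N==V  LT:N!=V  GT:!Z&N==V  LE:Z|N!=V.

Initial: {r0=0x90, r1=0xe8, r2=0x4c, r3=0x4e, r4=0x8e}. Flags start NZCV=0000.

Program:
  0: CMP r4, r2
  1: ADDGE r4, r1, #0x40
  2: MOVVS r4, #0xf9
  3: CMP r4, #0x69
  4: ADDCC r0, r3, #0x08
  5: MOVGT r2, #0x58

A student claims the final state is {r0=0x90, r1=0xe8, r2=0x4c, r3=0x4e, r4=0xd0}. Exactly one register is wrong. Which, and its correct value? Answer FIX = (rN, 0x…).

[0] flags=0011 → (cmp)
[1] flags=0011 GE?F → skip
[2] flags=0011 VS?T → r4=0xf9
[3] flags=1010 → (cmp)
[4] flags=1010 CC?F → skip
[5] flags=1010 GT?F → skip

FIX = (r4, 0xf9)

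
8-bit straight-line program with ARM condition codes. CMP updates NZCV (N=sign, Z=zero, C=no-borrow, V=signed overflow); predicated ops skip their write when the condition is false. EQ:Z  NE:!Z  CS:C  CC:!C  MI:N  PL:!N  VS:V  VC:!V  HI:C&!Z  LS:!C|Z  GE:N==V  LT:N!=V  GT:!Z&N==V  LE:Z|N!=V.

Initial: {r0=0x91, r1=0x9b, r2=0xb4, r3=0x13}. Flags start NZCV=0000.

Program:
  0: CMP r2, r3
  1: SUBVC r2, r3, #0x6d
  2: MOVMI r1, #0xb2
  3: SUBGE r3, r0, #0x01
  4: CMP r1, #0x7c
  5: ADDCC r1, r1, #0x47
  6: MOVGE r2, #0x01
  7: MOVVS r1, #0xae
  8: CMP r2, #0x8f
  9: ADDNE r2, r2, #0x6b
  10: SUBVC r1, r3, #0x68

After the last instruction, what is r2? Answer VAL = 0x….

0: ✓ CMP  NZCV=1010
1: ✓ SUBVC  r2←0xa6
2: ✓ MOVMI  r1←0xb2
3: · SUBGE
4: ✓ CMP  NZCV=0011
5: · ADDCC
6: · MOVGE
7: ✓ MOVVS  r1←0xae
8: ✓ CMP  NZCV=0010
9: ✓ ADDNE  r2←0x11
10: ✓ SUBVC  r1←0xab

VAL = 0x11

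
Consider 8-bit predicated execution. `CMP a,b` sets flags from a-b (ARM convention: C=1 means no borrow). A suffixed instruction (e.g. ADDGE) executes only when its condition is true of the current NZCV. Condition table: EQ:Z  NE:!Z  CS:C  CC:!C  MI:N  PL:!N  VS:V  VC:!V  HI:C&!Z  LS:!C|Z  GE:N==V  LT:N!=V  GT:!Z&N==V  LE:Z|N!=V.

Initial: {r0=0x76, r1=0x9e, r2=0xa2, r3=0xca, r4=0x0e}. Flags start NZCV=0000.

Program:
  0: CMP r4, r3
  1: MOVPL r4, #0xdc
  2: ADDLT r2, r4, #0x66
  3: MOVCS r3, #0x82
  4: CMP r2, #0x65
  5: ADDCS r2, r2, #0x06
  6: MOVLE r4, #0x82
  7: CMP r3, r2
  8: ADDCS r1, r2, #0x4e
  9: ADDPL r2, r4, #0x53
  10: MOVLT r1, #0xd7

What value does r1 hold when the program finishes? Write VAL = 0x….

VAL = 0xf6

0: ✓ CMP  NZCV=0000
1: ✓ MOVPL  r4←0xdc
2: · ADDLT
3: · MOVCS
4: ✓ CMP  NZCV=0011
5: ✓ ADDCS  r2←0xa8
6: ✓ MOVLE  r4←0x82
7: ✓ CMP  NZCV=0010
8: ✓ ADDCS  r1←0xf6
9: ✓ ADDPL  r2←0xd5
10: · MOVLT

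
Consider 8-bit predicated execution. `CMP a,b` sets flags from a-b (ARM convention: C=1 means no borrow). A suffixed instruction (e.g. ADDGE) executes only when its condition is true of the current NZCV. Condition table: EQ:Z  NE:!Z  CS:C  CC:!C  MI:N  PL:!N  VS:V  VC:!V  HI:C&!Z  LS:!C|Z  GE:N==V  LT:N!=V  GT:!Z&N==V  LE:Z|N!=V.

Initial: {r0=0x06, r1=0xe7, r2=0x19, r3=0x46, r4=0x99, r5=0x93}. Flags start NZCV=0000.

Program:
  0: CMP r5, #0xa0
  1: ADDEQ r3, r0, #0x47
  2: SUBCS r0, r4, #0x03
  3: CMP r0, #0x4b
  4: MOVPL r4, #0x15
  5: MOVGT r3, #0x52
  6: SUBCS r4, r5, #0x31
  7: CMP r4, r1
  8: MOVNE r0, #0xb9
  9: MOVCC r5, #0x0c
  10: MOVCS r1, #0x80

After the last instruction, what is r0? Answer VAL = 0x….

0: ✓ CMP  NZCV=1000
1: · ADDEQ
2: · SUBCS
3: ✓ CMP  NZCV=1000
4: · MOVPL
5: · MOVGT
6: · SUBCS
7: ✓ CMP  NZCV=1000
8: ✓ MOVNE  r0←0xb9
9: ✓ MOVCC  r5←0x0c
10: · MOVCS

VAL = 0xb9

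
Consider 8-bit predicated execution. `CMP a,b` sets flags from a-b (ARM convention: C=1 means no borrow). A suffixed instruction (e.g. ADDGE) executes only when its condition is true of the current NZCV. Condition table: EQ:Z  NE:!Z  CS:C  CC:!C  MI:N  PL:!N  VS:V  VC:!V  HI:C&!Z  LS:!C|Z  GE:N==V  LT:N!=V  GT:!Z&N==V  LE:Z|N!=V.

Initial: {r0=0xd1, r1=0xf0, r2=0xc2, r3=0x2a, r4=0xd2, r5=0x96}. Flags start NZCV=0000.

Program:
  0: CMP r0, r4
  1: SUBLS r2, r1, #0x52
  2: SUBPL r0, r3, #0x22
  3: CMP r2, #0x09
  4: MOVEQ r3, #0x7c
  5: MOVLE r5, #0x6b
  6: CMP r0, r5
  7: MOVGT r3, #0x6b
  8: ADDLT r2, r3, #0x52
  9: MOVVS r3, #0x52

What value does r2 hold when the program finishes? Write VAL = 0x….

0: ✓ CMP  NZCV=1000
1: ✓ SUBLS  r2←0x9e
2: · SUBPL
3: ✓ CMP  NZCV=1010
4: · MOVEQ
5: ✓ MOVLE  r5←0x6b
6: ✓ CMP  NZCV=0011
7: · MOVGT
8: ✓ ADDLT  r2←0x7c
9: ✓ MOVVS  r3←0x52

VAL = 0x7c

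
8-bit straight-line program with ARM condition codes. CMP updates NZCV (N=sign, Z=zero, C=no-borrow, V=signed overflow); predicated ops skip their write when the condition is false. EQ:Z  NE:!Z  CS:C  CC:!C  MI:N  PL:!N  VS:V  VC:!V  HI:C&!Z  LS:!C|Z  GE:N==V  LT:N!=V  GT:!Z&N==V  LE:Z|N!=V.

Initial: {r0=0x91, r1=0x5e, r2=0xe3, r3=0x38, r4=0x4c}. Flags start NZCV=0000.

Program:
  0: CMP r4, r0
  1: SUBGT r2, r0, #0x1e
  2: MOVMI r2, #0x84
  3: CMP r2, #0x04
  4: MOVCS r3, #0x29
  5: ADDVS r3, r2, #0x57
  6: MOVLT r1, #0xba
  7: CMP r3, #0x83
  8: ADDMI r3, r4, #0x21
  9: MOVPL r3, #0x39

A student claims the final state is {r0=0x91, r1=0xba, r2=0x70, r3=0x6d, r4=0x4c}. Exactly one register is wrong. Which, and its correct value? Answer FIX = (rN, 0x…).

FIX = (r2, 0x84)

[0] flags=1001 → (cmp)
[1] flags=1001 GT?T → r2=0x73
[2] flags=1001 MI?T → r2=0x84
[3] flags=1010 → (cmp)
[4] flags=1010 CS?T → r3=0x29
[5] flags=1010 VS?F → skip
[6] flags=1010 LT?T → r1=0xba
[7] flags=1001 → (cmp)
[8] flags=1001 MI?T → r3=0x6d
[9] flags=1001 PL?F → skip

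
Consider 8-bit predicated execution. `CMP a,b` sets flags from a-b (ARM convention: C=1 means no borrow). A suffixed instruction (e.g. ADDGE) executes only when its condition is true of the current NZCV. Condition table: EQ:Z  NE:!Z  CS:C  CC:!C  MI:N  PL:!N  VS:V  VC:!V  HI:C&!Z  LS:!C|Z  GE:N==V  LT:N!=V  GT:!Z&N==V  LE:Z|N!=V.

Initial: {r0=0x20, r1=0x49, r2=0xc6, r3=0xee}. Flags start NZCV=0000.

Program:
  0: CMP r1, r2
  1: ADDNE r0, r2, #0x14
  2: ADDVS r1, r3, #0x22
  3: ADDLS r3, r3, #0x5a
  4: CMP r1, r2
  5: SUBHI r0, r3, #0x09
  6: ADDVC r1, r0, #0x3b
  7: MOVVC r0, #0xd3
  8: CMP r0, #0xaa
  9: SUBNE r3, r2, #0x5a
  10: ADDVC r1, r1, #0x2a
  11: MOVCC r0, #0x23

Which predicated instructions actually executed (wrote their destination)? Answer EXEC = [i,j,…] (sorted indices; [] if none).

EXEC = [1,2,3,6,7,9,10]

0: ✓ CMP  NZCV=1001
1: ✓ ADDNE  r0←0xda
2: ✓ ADDVS  r1←0x10
3: ✓ ADDLS  r3←0x48
4: ✓ CMP  NZCV=0000
5: · SUBHI
6: ✓ ADDVC  r1←0x15
7: ✓ MOVVC  r0←0xd3
8: ✓ CMP  NZCV=0010
9: ✓ SUBNE  r3←0x6c
10: ✓ ADDVC  r1←0x3f
11: · MOVCC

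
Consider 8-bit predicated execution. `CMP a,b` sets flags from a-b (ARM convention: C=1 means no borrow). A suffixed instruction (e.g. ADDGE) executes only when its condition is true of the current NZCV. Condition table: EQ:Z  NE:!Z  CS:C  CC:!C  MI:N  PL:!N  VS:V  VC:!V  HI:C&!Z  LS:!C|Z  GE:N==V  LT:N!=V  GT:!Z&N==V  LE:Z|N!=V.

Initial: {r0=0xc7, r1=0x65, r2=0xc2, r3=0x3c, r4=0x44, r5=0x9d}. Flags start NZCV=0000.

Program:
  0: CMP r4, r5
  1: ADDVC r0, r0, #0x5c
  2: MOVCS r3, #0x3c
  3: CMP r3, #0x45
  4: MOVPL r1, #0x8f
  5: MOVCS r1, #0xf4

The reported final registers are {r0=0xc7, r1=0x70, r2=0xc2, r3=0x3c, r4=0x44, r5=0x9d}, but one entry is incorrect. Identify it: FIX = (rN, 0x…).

0: ✓ CMP  NZCV=1001
1: · ADDVC
2: · MOVCS
3: ✓ CMP  NZCV=1000
4: · MOVPL
5: · MOVCS

FIX = (r1, 0x65)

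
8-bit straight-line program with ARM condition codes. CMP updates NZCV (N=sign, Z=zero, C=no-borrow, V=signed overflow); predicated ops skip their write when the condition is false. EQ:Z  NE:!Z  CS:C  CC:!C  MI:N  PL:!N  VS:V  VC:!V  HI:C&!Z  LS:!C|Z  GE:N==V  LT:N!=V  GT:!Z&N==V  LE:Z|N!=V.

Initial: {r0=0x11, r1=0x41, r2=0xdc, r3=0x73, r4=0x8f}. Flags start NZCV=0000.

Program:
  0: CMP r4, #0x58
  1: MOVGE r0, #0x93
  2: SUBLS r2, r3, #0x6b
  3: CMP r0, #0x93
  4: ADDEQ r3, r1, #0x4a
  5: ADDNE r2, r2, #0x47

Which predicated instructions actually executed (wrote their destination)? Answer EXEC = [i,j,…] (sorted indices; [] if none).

[0] flags=0011 → (cmp)
[1] flags=0011 GE?F → skip
[2] flags=0011 LS?F → skip
[3] flags=0000 → (cmp)
[4] flags=0000 EQ?F → skip
[5] flags=0000 NE?T → r2=0x23

EXEC = [5]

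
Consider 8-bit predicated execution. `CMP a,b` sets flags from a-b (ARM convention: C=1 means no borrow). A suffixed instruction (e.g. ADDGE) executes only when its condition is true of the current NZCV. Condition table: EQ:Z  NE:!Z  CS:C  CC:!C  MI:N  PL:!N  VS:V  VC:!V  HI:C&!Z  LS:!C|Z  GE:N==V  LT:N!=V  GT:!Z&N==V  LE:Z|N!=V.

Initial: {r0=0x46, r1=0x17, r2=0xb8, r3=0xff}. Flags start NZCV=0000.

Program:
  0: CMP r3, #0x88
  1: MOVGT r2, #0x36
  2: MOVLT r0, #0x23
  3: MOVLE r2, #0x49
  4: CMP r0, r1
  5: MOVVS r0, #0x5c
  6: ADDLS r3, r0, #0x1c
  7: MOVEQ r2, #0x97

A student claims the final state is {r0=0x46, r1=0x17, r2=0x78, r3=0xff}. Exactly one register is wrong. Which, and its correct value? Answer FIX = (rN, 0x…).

FIX = (r2, 0x36)

0: ✓ CMP  NZCV=0010
1: ✓ MOVGT  r2←0x36
2: · MOVLT
3: · MOVLE
4: ✓ CMP  NZCV=0010
5: · MOVVS
6: · ADDLS
7: · MOVEQ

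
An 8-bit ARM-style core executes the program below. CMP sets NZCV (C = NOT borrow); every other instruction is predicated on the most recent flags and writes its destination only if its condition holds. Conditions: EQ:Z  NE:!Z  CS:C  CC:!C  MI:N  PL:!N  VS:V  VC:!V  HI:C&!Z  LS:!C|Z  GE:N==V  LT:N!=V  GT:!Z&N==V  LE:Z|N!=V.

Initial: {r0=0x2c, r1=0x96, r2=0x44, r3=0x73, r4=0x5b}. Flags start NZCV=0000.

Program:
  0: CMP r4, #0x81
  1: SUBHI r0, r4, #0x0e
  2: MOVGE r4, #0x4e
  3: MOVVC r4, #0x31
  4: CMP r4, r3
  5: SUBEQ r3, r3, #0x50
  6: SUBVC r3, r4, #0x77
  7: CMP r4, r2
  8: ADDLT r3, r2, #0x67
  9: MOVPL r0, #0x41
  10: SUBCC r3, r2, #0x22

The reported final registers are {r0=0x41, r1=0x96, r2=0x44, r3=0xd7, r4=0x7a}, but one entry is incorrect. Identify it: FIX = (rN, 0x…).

FIX = (r4, 0x4e)

[0] flags=1001 → (cmp)
[1] flags=1001 HI?F → skip
[2] flags=1001 GE?T → r4=0x4e
[3] flags=1001 VC?F → skip
[4] flags=1000 → (cmp)
[5] flags=1000 EQ?F → skip
[6] flags=1000 VC?T → r3=0xd7
[7] flags=0010 → (cmp)
[8] flags=0010 LT?F → skip
[9] flags=0010 PL?T → r0=0x41
[10] flags=0010 CC?F → skip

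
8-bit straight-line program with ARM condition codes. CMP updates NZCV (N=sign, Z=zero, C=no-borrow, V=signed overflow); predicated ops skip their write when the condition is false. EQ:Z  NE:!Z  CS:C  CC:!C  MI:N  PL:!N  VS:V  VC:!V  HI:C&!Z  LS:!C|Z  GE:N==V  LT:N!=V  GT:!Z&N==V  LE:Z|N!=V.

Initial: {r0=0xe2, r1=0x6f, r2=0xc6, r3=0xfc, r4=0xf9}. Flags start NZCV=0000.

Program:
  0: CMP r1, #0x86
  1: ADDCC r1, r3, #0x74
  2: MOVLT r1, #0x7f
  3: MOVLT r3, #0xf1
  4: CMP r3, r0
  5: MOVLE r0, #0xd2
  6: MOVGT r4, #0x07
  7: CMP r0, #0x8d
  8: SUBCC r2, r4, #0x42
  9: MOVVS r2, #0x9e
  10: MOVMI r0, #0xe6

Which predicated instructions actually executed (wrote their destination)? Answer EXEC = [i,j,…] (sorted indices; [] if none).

[0] flags=1001 → (cmp)
[1] flags=1001 CC?T → r1=0x70
[2] flags=1001 LT?F → skip
[3] flags=1001 LT?F → skip
[4] flags=0010 → (cmp)
[5] flags=0010 LE?F → skip
[6] flags=0010 GT?T → r4=0x07
[7] flags=0010 → (cmp)
[8] flags=0010 CC?F → skip
[9] flags=0010 VS?F → skip
[10] flags=0010 MI?F → skip

EXEC = [1,6]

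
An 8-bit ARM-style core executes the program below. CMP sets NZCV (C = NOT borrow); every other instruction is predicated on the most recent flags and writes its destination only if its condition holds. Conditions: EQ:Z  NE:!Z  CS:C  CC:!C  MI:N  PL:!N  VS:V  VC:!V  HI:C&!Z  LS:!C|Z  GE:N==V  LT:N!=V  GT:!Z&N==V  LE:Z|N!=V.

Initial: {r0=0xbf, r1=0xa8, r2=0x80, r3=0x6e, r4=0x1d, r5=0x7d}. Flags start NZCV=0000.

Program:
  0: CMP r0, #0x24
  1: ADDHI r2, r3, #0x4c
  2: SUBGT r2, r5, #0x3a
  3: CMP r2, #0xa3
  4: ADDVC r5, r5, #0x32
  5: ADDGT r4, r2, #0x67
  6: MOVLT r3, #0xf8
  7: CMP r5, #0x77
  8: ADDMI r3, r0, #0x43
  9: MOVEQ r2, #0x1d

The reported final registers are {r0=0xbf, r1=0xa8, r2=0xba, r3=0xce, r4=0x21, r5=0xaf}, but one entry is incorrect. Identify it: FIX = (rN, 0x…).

FIX = (r3, 0x6e)

[0] flags=1010 → (cmp)
[1] flags=1010 HI?T → r2=0xba
[2] flags=1010 GT?F → skip
[3] flags=0010 → (cmp)
[4] flags=0010 VC?T → r5=0xaf
[5] flags=0010 GT?T → r4=0x21
[6] flags=0010 LT?F → skip
[7] flags=0011 → (cmp)
[8] flags=0011 MI?F → skip
[9] flags=0011 EQ?F → skip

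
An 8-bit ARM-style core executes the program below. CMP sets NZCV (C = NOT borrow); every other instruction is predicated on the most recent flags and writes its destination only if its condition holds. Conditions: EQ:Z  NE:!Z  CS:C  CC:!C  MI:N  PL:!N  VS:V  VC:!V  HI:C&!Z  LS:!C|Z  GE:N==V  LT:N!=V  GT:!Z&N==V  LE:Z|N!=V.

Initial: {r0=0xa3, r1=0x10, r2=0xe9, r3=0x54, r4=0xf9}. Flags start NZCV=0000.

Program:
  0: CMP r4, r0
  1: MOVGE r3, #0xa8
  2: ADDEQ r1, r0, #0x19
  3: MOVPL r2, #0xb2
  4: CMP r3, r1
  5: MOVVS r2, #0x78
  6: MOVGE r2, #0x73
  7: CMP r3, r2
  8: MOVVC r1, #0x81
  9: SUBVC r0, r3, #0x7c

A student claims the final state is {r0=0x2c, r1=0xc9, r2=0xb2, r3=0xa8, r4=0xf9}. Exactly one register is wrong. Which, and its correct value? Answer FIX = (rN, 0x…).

FIX = (r1, 0x81)

[0] flags=0010 → (cmp)
[1] flags=0010 GE?T → r3=0xa8
[2] flags=0010 EQ?F → skip
[3] flags=0010 PL?T → r2=0xb2
[4] flags=1010 → (cmp)
[5] flags=1010 VS?F → skip
[6] flags=1010 GE?F → skip
[7] flags=1000 → (cmp)
[8] flags=1000 VC?T → r1=0x81
[9] flags=1000 VC?T → r0=0x2c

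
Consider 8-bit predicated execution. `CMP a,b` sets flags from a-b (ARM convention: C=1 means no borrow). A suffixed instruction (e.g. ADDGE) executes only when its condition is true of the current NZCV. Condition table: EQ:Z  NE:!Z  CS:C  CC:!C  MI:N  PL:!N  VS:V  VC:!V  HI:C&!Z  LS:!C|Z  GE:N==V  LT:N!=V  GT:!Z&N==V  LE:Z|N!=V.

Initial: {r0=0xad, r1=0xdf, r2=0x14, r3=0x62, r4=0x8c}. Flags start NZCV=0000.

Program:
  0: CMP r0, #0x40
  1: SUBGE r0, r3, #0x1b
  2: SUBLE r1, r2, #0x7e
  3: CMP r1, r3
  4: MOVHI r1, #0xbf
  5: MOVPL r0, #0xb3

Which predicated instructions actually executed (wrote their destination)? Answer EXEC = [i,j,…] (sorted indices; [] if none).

[0] flags=0011 → (cmp)
[1] flags=0011 GE?F → skip
[2] flags=0011 LE?T → r1=0x96
[3] flags=0011 → (cmp)
[4] flags=0011 HI?T → r1=0xbf
[5] flags=0011 PL?T → r0=0xb3

EXEC = [2,4,5]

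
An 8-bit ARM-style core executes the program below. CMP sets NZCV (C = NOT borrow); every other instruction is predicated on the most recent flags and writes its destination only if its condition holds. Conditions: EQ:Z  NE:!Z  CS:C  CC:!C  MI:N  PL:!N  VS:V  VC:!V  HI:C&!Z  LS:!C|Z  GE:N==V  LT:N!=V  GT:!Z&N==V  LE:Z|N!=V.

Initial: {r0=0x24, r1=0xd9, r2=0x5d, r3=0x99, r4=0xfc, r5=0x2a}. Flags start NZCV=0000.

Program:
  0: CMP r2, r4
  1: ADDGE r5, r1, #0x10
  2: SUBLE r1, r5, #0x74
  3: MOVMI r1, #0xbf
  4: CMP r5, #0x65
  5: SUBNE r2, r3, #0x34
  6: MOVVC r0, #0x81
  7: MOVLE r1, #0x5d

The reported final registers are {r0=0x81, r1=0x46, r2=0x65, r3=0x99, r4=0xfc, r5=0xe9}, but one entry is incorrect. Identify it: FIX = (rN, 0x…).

FIX = (r1, 0x5d)

[0] flags=0000 → (cmp)
[1] flags=0000 GE?T → r5=0xe9
[2] flags=0000 LE?F → skip
[3] flags=0000 MI?F → skip
[4] flags=1010 → (cmp)
[5] flags=1010 NE?T → r2=0x65
[6] flags=1010 VC?T → r0=0x81
[7] flags=1010 LE?T → r1=0x5d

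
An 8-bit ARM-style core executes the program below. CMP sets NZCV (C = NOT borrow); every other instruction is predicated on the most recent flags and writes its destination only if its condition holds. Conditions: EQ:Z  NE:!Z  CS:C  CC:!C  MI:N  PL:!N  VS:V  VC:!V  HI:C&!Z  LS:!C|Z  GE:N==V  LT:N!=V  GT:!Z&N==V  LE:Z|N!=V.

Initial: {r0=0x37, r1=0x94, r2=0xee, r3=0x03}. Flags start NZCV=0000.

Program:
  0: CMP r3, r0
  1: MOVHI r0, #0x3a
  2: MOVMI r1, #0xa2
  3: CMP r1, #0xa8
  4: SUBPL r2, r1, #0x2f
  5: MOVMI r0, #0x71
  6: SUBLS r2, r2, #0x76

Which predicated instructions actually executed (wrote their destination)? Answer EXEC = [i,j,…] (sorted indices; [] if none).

EXEC = [2,5,6]

[0] flags=1000 → (cmp)
[1] flags=1000 HI?F → skip
[2] flags=1000 MI?T → r1=0xa2
[3] flags=1000 → (cmp)
[4] flags=1000 PL?F → skip
[5] flags=1000 MI?T → r0=0x71
[6] flags=1000 LS?T → r2=0x78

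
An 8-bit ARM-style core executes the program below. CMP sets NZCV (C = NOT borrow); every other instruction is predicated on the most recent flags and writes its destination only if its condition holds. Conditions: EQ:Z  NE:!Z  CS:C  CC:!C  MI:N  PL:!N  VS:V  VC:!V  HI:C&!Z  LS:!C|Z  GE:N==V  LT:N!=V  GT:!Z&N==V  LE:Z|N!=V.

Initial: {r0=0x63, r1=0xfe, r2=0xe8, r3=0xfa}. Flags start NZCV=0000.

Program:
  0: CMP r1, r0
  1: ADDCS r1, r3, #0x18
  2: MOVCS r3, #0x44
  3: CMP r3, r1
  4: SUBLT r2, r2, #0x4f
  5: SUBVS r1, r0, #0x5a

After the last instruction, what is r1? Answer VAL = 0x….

VAL = 0x12

0: ✓ CMP  NZCV=1010
1: ✓ ADDCS  r1←0x12
2: ✓ MOVCS  r3←0x44
3: ✓ CMP  NZCV=0010
4: · SUBLT
5: · SUBVS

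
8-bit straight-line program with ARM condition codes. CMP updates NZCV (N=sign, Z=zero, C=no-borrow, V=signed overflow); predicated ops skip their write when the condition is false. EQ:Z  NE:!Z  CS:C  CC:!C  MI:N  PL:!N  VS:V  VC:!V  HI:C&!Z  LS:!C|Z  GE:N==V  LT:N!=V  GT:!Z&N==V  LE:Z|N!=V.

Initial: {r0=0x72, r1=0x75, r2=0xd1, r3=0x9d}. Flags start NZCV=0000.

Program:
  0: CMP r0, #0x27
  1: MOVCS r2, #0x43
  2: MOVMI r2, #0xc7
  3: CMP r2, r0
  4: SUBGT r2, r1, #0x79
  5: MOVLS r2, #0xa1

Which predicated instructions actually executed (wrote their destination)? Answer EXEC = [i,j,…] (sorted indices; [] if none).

[0] flags=0010 → (cmp)
[1] flags=0010 CS?T → r2=0x43
[2] flags=0010 MI?F → skip
[3] flags=1000 → (cmp)
[4] flags=1000 GT?F → skip
[5] flags=1000 LS?T → r2=0xa1

EXEC = [1,5]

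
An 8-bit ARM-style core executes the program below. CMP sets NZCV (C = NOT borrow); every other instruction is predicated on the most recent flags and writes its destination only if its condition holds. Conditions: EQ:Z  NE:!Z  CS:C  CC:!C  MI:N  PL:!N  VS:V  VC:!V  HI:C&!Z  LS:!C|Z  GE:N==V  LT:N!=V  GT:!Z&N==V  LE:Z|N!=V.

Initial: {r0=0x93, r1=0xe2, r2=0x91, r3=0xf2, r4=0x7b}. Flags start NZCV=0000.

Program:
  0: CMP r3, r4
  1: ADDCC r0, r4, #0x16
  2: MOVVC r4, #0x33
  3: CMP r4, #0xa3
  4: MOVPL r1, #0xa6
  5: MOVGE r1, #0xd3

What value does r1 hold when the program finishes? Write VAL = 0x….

VAL = 0xd3

0: ✓ CMP  NZCV=0011
1: · ADDCC
2: · MOVVC
3: ✓ CMP  NZCV=1001
4: · MOVPL
5: ✓ MOVGE  r1←0xd3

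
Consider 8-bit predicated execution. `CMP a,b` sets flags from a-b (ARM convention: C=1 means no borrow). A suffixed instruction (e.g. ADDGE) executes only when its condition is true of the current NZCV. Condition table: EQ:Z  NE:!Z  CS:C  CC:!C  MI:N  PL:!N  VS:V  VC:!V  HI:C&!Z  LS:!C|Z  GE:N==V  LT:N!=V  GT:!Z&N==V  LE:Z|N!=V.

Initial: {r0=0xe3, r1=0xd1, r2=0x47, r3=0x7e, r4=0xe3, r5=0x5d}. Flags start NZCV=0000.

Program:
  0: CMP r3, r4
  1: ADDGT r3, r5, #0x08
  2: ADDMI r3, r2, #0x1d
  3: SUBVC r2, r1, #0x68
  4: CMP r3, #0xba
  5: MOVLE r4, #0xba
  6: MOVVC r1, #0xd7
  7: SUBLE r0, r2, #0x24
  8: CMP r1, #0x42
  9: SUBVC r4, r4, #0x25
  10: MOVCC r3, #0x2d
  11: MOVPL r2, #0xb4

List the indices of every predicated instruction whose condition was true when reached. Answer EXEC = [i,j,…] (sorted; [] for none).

EXEC = [1,2,9]

0: ✓ CMP  NZCV=1001
1: ✓ ADDGT  r3←0x65
2: ✓ ADDMI  r3←0x64
3: · SUBVC
4: ✓ CMP  NZCV=1001
5: · MOVLE
6: · MOVVC
7: · SUBLE
8: ✓ CMP  NZCV=1010
9: ✓ SUBVC  r4←0xbe
10: · MOVCC
11: · MOVPL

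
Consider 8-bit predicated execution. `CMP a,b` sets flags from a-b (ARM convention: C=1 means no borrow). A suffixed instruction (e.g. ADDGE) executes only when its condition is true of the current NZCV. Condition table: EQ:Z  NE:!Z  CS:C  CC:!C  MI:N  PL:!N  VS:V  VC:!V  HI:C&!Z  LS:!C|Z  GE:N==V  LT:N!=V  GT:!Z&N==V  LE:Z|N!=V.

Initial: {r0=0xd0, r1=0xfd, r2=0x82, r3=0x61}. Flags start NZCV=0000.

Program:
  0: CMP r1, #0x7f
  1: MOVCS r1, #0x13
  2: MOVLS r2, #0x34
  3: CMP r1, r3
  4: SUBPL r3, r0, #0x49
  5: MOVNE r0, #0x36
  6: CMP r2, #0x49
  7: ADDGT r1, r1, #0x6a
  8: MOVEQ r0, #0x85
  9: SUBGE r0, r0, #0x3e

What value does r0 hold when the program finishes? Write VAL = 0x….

VAL = 0x36

[0] flags=0011 → (cmp)
[1] flags=0011 CS?T → r1=0x13
[2] flags=0011 LS?F → skip
[3] flags=1000 → (cmp)
[4] flags=1000 PL?F → skip
[5] flags=1000 NE?T → r0=0x36
[6] flags=0011 → (cmp)
[7] flags=0011 GT?F → skip
[8] flags=0011 EQ?F → skip
[9] flags=0011 GE?F → skip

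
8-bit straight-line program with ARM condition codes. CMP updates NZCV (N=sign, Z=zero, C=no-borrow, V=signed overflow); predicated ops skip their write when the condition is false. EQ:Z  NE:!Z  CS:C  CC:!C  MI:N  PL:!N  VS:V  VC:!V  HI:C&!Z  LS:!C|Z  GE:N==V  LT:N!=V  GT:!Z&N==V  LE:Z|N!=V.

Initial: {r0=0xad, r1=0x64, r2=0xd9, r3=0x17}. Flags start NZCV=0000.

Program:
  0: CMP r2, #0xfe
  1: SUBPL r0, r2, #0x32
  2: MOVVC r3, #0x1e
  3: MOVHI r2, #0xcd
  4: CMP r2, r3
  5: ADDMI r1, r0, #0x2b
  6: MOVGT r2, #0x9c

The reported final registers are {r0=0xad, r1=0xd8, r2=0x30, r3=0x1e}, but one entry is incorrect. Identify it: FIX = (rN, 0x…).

FIX = (r2, 0xd9)

[0] flags=1000 → (cmp)
[1] flags=1000 PL?F → skip
[2] flags=1000 VC?T → r3=0x1e
[3] flags=1000 HI?F → skip
[4] flags=1010 → (cmp)
[5] flags=1010 MI?T → r1=0xd8
[6] flags=1010 GT?F → skip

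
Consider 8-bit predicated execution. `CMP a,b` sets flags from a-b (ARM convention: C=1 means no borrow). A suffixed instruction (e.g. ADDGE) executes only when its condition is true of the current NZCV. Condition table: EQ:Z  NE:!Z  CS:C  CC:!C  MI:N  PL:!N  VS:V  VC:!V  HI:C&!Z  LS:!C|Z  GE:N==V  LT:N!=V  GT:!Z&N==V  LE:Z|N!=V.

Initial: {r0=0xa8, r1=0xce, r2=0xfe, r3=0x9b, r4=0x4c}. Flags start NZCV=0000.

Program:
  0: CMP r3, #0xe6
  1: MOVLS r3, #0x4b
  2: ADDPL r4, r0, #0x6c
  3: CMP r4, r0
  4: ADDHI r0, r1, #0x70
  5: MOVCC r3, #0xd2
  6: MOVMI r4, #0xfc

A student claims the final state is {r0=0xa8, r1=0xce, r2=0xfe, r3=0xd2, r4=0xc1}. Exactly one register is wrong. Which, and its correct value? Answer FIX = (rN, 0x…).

FIX = (r4, 0xfc)

0: ✓ CMP  NZCV=1000
1: ✓ MOVLS  r3←0x4b
2: · ADDPL
3: ✓ CMP  NZCV=1001
4: · ADDHI
5: ✓ MOVCC  r3←0xd2
6: ✓ MOVMI  r4←0xfc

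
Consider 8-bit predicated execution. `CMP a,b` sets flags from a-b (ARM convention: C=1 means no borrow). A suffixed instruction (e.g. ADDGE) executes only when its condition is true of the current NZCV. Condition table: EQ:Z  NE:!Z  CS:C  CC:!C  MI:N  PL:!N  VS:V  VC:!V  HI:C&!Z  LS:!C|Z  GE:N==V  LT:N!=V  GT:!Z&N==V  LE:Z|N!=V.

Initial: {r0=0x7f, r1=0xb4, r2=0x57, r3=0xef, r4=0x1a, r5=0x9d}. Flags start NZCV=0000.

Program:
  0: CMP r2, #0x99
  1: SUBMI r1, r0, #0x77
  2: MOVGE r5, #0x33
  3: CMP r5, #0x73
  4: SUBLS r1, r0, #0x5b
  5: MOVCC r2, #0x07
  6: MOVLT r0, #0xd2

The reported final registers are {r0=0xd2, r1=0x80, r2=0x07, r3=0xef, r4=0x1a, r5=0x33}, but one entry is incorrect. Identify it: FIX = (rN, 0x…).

FIX = (r1, 0x24)

0: ✓ CMP  NZCV=1001
1: ✓ SUBMI  r1←0x08
2: ✓ MOVGE  r5←0x33
3: ✓ CMP  NZCV=1000
4: ✓ SUBLS  r1←0x24
5: ✓ MOVCC  r2←0x07
6: ✓ MOVLT  r0←0xd2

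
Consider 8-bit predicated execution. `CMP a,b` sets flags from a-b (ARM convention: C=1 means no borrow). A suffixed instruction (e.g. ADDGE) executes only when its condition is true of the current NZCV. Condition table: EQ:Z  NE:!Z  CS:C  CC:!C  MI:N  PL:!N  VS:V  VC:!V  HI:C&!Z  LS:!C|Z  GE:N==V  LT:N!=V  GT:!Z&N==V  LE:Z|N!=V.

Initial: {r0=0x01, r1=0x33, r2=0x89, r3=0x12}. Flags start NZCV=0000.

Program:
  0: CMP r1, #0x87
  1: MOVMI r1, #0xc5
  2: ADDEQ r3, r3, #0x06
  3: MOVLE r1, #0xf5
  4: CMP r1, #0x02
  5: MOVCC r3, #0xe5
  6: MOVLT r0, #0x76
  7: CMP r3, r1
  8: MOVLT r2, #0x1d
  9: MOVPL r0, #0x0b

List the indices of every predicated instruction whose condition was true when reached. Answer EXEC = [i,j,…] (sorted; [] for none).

EXEC = [1,6,9]

0: ✓ CMP  NZCV=1001
1: ✓ MOVMI  r1←0xc5
2: · ADDEQ
3: · MOVLE
4: ✓ CMP  NZCV=1010
5: · MOVCC
6: ✓ MOVLT  r0←0x76
7: ✓ CMP  NZCV=0000
8: · MOVLT
9: ✓ MOVPL  r0←0x0b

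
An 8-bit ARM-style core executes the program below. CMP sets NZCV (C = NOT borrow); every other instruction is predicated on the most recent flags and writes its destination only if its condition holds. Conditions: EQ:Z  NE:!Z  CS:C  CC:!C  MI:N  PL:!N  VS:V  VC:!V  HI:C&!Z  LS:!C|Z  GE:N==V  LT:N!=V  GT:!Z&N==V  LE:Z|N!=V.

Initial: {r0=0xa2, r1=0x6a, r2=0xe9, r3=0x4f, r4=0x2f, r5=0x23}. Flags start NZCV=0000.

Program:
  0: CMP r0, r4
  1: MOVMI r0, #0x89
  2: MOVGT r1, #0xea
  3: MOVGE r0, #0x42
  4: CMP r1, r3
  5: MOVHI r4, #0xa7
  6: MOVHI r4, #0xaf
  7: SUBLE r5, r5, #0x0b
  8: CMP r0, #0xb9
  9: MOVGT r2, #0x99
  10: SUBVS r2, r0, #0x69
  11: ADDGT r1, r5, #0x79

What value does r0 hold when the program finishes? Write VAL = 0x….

VAL = 0xa2

[0] flags=0011 → (cmp)
[1] flags=0011 MI?F → skip
[2] flags=0011 GT?F → skip
[3] flags=0011 GE?F → skip
[4] flags=0010 → (cmp)
[5] flags=0010 HI?T → r4=0xa7
[6] flags=0010 HI?T → r4=0xaf
[7] flags=0010 LE?F → skip
[8] flags=1000 → (cmp)
[9] flags=1000 GT?F → skip
[10] flags=1000 VS?F → skip
[11] flags=1000 GT?F → skip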